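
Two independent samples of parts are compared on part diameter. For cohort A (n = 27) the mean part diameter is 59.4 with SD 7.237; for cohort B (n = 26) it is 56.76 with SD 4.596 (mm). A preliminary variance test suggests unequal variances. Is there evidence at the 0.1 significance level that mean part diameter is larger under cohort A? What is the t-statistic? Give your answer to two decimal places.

Let group 1 = cohort A, group 2 = cohort B. H0: μ_1 = μ_2; H1: μ_1 > μ_2 (Welch's two-sample t-test, right-tailed).
t = (x̄_1 − x̄_2)/√(s_1²/n_1 + s_2²/n_2) = (59.4 − 56.76)/√(7.237²/27 + 4.596²/26) = 1.59
Welch–Satterthwaite df ≈ 44.26
p-value = P(T ≥ 1.59) ≈ 0.0593
Since p ≈ 0.0593 < α = 0.1, reject H0; the data support H1.

1.59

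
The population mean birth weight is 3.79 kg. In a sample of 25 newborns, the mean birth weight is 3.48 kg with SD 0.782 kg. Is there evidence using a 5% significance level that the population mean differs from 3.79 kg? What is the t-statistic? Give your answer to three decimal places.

H0: μ = 3.79; H1: μ ≠ 3.79 (one-sample t-test, two-sided).
t = (x̄ − μ₀)/(s/√n) = (3.48 − 3.79)/(0.782/√25) = -1.982
df = n − 1 = 24
Two-sided p-value ≈ 0.059
Since p ≈ 0.059 > α = 0.05, fail to reject H0; the evidence is not statistically significant.

-1.982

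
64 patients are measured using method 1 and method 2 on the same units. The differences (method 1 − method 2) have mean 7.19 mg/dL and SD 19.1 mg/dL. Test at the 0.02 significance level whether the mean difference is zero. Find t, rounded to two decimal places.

H0: μ_d = 0; H1: μ_d ≠ 0 (paired t-test on the differences, two-sided).
t = d̄/(s_d/√n) = 7.19/(19.1/√64) = 3.01
df = n − 1 = 63
Two-sided p-value ≈ 0.004
Since p ≈ 0.004 < α = 0.02, reject H0; the evidence is statistically significant.

3.01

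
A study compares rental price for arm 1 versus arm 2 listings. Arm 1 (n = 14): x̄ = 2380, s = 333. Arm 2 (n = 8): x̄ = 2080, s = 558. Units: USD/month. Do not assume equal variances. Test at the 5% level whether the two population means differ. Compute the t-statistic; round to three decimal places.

Let group 1 = arm 1, group 2 = arm 2. H0: μ_1 = μ_2; H1: μ_1 ≠ μ_2 (Welch's two-sample t-test, two-sided).
t = (x̄_1 − x̄_2)/√(s_1²/n_1 + s_2²/n_2) = (2380 − 2080)/√(333²/14 + 558²/8) = 1.386
Welch–Satterthwaite df ≈ 9.92
Two-sided p-value ≈ 0.196
Since p ≈ 0.196 > α = 0.05, fail to reject H0; the data do not provide sufficient evidence against H0.

1.386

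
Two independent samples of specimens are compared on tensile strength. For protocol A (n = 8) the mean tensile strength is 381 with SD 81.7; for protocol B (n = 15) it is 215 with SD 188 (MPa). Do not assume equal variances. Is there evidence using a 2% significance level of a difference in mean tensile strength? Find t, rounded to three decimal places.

2.939

Let group 1 = protocol A, group 2 = protocol B. H0: μ_1 = μ_2; H1: μ_1 ≠ μ_2 (Welch's two-sample t-test, two-sided).
t = (x̄_1 − x̄_2)/√(s_1²/n_1 + s_2²/n_2) = (381 − 215)/√(81.7²/8 + 188²/15) = 2.939
Welch–Satterthwaite df ≈ 20.52
Two-sided p-value ≈ 0.0080
Since p ≈ 0.0080 < α = 0.02, reject H0; the data support H1.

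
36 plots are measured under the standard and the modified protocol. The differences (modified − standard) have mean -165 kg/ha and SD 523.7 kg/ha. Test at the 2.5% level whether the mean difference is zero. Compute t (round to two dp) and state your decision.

t = -1.89; fail to reject H0

H0: μ_d = 0; H1: μ_d ≠ 0 (paired t-test on the differences, two-sided).
t = d̄/(s_d/√n) = -165/(523.7/√36) = -1.89
df = n − 1 = 35
Two-sided p-value ≈ 0.0670
Since p ≈ 0.0670 > α = 0.025, fail to reject H0; the data do not provide sufficient evidence against H0.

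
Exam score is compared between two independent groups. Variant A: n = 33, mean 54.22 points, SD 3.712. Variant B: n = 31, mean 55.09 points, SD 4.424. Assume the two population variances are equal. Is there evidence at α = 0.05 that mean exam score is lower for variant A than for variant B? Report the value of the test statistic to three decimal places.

-0.854

Let group 1 = variant A, group 2 = variant B. H0: μ_1 = μ_2; H1: μ_1 < μ_2 (two-sample pooled-variance t-test, left-tailed).
s_p² = [(33−1)·3.712² + (31−1)·4.424²]/(33+31−2) = 16.5819
t = (54.22 − 55.09)/√[16.5819·(1/33 + 1/31)] = -0.854
df = n₁ + n₂ − 2 = 62
p-value = P(T ≤ -0.854) ≈ 0.198
Since p ≈ 0.198 > α = 0.05, fail to reject H0; the data do not provide sufficient evidence against H0.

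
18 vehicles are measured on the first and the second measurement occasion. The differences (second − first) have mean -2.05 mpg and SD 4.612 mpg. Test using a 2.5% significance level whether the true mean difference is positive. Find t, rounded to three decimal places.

H0: μ_d = 0; H1: μ_d > 0 (paired t-test on the differences, right-tailed).
t = d̄/(s_d/√n) = -2.05/(4.612/√18) = -1.886
df = n − 1 = 17
p-value = P(T ≥ -1.886) ≈ 0.9617
Since p ≈ 0.9617 > α = 0.025, fail to reject H0; the data do not provide sufficient evidence against H0.

-1.886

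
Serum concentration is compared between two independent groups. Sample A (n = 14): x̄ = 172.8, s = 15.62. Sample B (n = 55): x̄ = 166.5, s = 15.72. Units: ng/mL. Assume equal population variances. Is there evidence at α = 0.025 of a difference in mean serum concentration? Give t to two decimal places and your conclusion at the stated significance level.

Let group 1 = sample A, group 2 = sample B. H0: μ_1 = μ_2; H1: μ_1 ≠ μ_2 (two-sample pooled-variance t-test, two-sided).
s_p² = [(14−1)·15.62² + (55−1)·15.72²]/(14+55−2) = 246.51
t = (172.8 − 166.5)/√[246.51·(1/14 + 1/55)] = 1.34
df = n₁ + n₂ − 2 = 67
Two-sided p-value ≈ 0.185
Since p ≈ 0.185 > α = 0.025, fail to reject H0; the evidence is not statistically significant.

t = 1.34; fail to reject H0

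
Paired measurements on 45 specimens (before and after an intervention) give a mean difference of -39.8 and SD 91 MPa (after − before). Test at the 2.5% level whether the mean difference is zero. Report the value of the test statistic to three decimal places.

H0: μ_d = 0; H1: μ_d ≠ 0 (paired t-test on the differences, two-sided).
t = d̄/(s_d/√n) = -39.8/(91/√45) = -2.934
df = n − 1 = 44
Two-sided p-value ≈ 0.005
Since p ≈ 0.005 < α = 0.025, reject H0; the data support H1.

-2.934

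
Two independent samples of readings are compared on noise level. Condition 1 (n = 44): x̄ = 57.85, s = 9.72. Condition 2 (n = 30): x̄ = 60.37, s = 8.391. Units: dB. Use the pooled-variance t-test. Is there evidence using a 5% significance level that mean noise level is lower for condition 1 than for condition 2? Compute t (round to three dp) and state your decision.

Let group 1 = condition 1, group 2 = condition 2. H0: μ_1 = μ_2; H1: μ_1 < μ_2 (two-sample pooled-variance t-test, left-tailed).
s_p² = [(44−1)·9.72² + (30−1)·8.391²]/(44+30−2) = 84.7837
t = (57.85 − 60.37)/√[84.7837·(1/44 + 1/30)] = -1.156
df = n₁ + n₂ − 2 = 72
p-value = P(T ≤ -1.156) ≈ 0.1258
Since p ≈ 0.1258 > α = 0.05, fail to reject H0; the data do not provide sufficient evidence against H0.

t = -1.156; fail to reject H0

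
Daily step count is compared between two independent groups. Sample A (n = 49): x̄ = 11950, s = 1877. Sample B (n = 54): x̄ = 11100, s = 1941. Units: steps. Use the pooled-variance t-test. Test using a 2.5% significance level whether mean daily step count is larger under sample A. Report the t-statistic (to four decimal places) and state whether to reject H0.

Let group 1 = sample A, group 2 = sample B. H0: μ_1 = μ_2; H1: μ_1 > μ_2 (two-sample pooled-variance t-test, right-tailed).
s_p² = [(49−1)·1877² + (54−1)·1941²]/(49+54−2) = 3651350
t = (11950 − 11100)/√[3651350·(1/49 + 1/54)] = 2.2546
df = n₁ + n₂ − 2 = 101
p-value = P(T ≥ 2.2546) ≈ 0.0132
Since p ≈ 0.0132 < α = 0.025, reject H0; the evidence is statistically significant.

t = 2.2546; reject H0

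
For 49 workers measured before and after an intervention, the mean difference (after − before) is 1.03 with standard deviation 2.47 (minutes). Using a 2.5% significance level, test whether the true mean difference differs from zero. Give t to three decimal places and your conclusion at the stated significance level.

H0: μ_d = 0; H1: μ_d ≠ 0 (paired t-test on the differences, two-sided).
t = d̄/(s_d/√n) = 1.03/(2.47/√49) = 2.919
df = n − 1 = 48
Two-sided p-value ≈ 0.005
Since p ≈ 0.005 < α = 0.025, reject H0; the data support H1.

t = 2.919; reject H0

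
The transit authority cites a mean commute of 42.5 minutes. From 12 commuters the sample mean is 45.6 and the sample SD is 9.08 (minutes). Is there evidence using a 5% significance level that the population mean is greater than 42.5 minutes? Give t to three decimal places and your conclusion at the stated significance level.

t = 1.183; fail to reject H0

H0: μ = 42.5; H1: μ > 42.5 (one-sample t-test, right-tailed).
t = (x̄ − μ₀)/(s/√n) = (45.6 − 42.5)/(9.08/√12) = 1.183
df = n − 1 = 11
p-value = P(T ≥ 1.183) ≈ 0.131
Since p ≈ 0.131 > α = 0.05, fail to reject H0; the data do not provide sufficient evidence against H0.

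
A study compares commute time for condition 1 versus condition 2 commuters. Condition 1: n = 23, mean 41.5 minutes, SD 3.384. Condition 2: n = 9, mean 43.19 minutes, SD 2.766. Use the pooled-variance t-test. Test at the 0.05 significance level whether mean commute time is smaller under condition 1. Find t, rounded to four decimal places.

Let group 1 = condition 1, group 2 = condition 2. H0: μ_1 = μ_2; H1: μ_1 < μ_2 (two-sample pooled-variance t-test, left-tailed).
s_p² = [(23−1)·3.384² + (9−1)·2.766²]/(23+9−2) = 10.4379
t = (41.5 − 43.19)/√[10.4379·(1/23 + 1/9)] = -1.3304
df = n₁ + n₂ − 2 = 30
p-value = P(T ≤ -1.3304) ≈ 0.097
Since p ≈ 0.097 > α = 0.05, fail to reject H0; the evidence is not statistically significant.

-1.3304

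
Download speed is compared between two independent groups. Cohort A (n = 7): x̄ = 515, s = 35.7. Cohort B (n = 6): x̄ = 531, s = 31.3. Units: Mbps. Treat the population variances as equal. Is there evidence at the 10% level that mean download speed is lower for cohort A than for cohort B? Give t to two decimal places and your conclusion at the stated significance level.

Let group 1 = cohort A, group 2 = cohort B. H0: μ_1 = μ_2; H1: μ_1 < μ_2 (two-sample pooled-variance t-test, left-tailed).
s_p² = [(7−1)·35.7² + (6−1)·31.3²]/(7+6−2) = 1140.49
t = (515 − 531)/√[1140.49·(1/7 + 1/6)] = -0.85
df = n₁ + n₂ − 2 = 11
p-value = P(T ≤ -0.85) ≈ 0.2063
Since p ≈ 0.2063 > α = 0.1, fail to reject H0; the evidence is not statistically significant.

t = -0.85; fail to reject H0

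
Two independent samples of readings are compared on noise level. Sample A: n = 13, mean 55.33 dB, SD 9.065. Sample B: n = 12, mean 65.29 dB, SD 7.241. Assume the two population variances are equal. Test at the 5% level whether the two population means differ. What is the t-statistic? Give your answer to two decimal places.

-3.02

Let group 1 = sample A, group 2 = sample B. H0: μ_1 = μ_2; H1: μ_1 ≠ μ_2 (two-sample pooled-variance t-test, two-sided).
s_p² = [(13−1)·9.065² + (12−1)·7.241²]/(13+12−2) = 67.9497
t = (55.33 − 65.29)/√[67.9497·(1/13 + 1/12)] = -3.02
df = n₁ + n₂ − 2 = 23
Two-sided p-value ≈ 0.0061
Since p ≈ 0.0061 < α = 0.05, reject H0; the evidence is statistically significant.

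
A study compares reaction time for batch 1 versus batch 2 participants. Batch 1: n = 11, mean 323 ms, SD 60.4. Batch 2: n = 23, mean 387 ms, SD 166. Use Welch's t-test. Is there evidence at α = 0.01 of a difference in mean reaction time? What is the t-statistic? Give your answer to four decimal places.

Let group 1 = batch 1, group 2 = batch 2. H0: μ_1 = μ_2; H1: μ_1 ≠ μ_2 (Welch's two-sample t-test, two-sided).
t = (x̄_1 − x̄_2)/√(s_1²/n_1 + s_2²/n_2) = (323 − 387)/√(60.4²/11 + 166²/23) = -1.6363
Welch–Satterthwaite df ≈ 30.69
Two-sided p-value ≈ 0.1120
Since p ≈ 0.1120 > α = 0.01, fail to reject H0; the data do not provide sufficient evidence against H0.

-1.6363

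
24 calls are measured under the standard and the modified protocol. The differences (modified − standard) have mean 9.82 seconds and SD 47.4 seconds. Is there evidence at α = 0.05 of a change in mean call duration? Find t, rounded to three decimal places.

H0: μ_d = 0; H1: μ_d ≠ 0 (paired t-test on the differences, two-sided).
t = d̄/(s_d/√n) = 9.82/(47.4/√24) = 1.015
df = n − 1 = 23
Two-sided p-value ≈ 0.3207
Since p ≈ 0.3207 > α = 0.05, fail to reject H0; the evidence is not statistically significant.

1.015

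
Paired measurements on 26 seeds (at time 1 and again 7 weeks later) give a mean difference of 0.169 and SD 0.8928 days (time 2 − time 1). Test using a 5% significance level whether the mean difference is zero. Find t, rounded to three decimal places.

H0: μ_d = 0; H1: μ_d ≠ 0 (paired t-test on the differences, two-sided).
t = d̄/(s_d/√n) = 0.169/(0.8928/√26) = 0.965
df = n − 1 = 25
Two-sided p-value ≈ 0.3437
Since p ≈ 0.3437 > α = 0.05, fail to reject H0; the evidence is not statistically significant.

0.965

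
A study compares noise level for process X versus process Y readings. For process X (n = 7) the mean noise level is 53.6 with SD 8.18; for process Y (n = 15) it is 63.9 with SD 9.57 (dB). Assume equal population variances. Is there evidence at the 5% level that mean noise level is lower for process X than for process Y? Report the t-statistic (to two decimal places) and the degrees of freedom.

t = -2.45, df = 20

Let group 1 = process X, group 2 = process Y. H0: μ_1 = μ_2; H1: μ_1 < μ_2 (two-sample pooled-variance t-test, left-tailed).
s_p² = [(7−1)·8.18² + (15−1)·9.57²]/(7+15−2) = 84.1831
t = (53.6 − 63.9)/√[84.1831·(1/7 + 1/15)] = -2.45
df = n₁ + n₂ − 2 = 20
p-value = P(T ≤ -2.45) ≈ 0.0117
Since p ≈ 0.0117 < α = 0.05, reject H0; the evidence is statistically significant.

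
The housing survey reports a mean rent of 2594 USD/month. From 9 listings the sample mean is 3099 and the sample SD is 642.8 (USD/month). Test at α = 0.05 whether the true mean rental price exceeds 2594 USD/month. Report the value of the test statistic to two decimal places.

2.36

H0: μ = 2594; H1: μ > 2594 (one-sample t-test, right-tailed).
t = (x̄ − μ₀)/(s/√n) = (3099 − 2594)/(642.8/√9) = 2.36
df = n − 1 = 8
p-value = P(T ≥ 2.36) ≈ 0.0231
Since p ≈ 0.0231 < α = 0.05, reject H0; the data support H1.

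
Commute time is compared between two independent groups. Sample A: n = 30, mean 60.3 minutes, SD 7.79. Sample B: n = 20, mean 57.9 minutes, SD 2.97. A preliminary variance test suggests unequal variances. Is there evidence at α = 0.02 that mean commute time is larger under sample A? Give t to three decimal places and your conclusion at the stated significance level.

t = 1.529; fail to reject H0

Let group 1 = sample A, group 2 = sample B. H0: μ_1 = μ_2; H1: μ_1 > μ_2 (Welch's two-sample t-test, right-tailed).
t = (x̄_1 − x̄_2)/√(s_1²/n_1 + s_2²/n_2) = (60.3 − 57.9)/√(7.79²/30 + 2.97²/20) = 1.529
Welch–Satterthwaite df ≈ 40.11
p-value = P(T ≥ 1.529) ≈ 0.0671
Since p ≈ 0.0671 > α = 0.02, fail to reject H0; the evidence is not statistically significant.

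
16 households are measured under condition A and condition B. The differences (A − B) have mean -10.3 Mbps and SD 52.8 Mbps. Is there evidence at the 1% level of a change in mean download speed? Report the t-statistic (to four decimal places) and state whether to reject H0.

H0: μ_d = 0; H1: μ_d ≠ 0 (paired t-test on the differences, two-sided).
t = d̄/(s_d/√n) = -10.3/(52.8/√16) = -0.7803
df = n − 1 = 15
Two-sided p-value ≈ 0.4474
Since p ≈ 0.4474 > α = 0.01, fail to reject H0; the data do not provide sufficient evidence against H0.

t = -0.7803; fail to reject H0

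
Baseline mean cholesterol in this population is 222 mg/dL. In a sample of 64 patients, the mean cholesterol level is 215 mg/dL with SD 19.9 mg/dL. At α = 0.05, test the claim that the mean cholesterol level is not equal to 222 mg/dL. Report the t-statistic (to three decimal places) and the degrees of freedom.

H0: μ = 222; H1: μ ≠ 222 (one-sample t-test, two-sided).
t = (x̄ − μ₀)/(s/√n) = (215 − 222)/(19.9/√64) = -2.814
df = n − 1 = 63
Two-sided p-value ≈ 0.0065
Since p ≈ 0.0065 < α = 0.05, reject H0; the data support H1.

t = -2.814, df = 63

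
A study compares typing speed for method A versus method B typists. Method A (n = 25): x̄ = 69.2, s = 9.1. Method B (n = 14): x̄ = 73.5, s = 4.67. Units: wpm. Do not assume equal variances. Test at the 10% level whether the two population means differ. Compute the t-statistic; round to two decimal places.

-1.95

Let group 1 = method A, group 2 = method B. H0: μ_1 = μ_2; H1: μ_1 ≠ μ_2 (Welch's two-sample t-test, two-sided).
t = (x̄_1 − x̄_2)/√(s_1²/n_1 + s_2²/n_2) = (69.2 − 73.5)/√(9.1²/25 + 4.67²/14) = -1.95
Welch–Satterthwaite df ≈ 36.84
Two-sided p-value ≈ 0.0590
Since p ≈ 0.0590 < α = 0.1, reject H0; the data support H1.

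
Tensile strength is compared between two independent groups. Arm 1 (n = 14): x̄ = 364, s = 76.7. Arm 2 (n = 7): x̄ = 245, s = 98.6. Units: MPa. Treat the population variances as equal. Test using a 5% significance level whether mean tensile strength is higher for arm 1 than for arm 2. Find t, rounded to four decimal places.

Let group 1 = arm 1, group 2 = arm 2. H0: μ_1 = μ_2; H1: μ_1 > μ_2 (two-sample pooled-variance t-test, right-tailed).
s_p² = [(14−1)·76.7² + (7−1)·98.6²]/(14+7−2) = 7095.23
t = (364 − 245)/√[7095.23·(1/14 + 1/7)] = 3.0519
df = n₁ + n₂ − 2 = 19
p-value = P(T ≥ 3.0519) ≈ 0.003
Since p ≈ 0.003 < α = 0.05, reject H0; the data support H1.

3.0519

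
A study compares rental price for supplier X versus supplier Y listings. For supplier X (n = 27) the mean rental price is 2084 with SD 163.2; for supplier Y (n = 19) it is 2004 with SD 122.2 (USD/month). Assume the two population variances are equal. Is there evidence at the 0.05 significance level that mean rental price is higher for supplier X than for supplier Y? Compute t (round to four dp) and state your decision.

Let group 1 = supplier X, group 2 = supplier Y. H0: μ_1 = μ_2; H1: μ_1 > μ_2 (two-sample pooled-variance t-test, right-tailed).
s_p² = [(27−1)·163.2² + (19−1)·122.2²]/(27+19−2) = 21847.3
t = (2084 − 2004)/√[21847.3·(1/27 + 1/19)] = 1.8075
df = n₁ + n₂ − 2 = 44
p-value = P(T ≥ 1.8075) ≈ 0.039
Since p ≈ 0.039 < α = 0.05, reject H0; the data support H1.

t = 1.8075; reject H0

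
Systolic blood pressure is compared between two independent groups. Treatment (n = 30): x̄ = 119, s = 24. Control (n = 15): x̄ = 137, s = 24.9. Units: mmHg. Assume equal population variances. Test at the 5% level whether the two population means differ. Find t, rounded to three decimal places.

-2.343

Let group 1 = treatment, group 2 = control. H0: μ_1 = μ_2; H1: μ_1 ≠ μ_2 (two-sample pooled-variance t-test, two-sided).
s_p² = [(30−1)·24² + (15−1)·24.9²]/(30+15−2) = 590.329
t = (119 − 137)/√[590.329·(1/30 + 1/15)] = -2.343
df = n₁ + n₂ − 2 = 43
Two-sided p-value ≈ 0.0238
Since p ≈ 0.0238 < α = 0.05, reject H0; the data support H1.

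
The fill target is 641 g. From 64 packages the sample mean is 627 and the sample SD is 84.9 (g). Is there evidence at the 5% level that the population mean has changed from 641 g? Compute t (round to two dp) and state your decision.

t = -1.32; fail to reject H0

H0: μ = 641; H1: μ ≠ 641 (one-sample t-test, two-sided).
t = (x̄ − μ₀)/(s/√n) = (627 − 641)/(84.9/√64) = -1.32
df = n − 1 = 63
Two-sided p-value ≈ 0.1919
Since p ≈ 0.1919 > α = 0.05, fail to reject H0; the data do not provide sufficient evidence against H0.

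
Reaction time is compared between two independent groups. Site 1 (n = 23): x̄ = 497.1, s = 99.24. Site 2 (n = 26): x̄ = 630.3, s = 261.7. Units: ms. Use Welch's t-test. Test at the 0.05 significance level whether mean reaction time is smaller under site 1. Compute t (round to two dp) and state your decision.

t = -2.41; reject H0

Let group 1 = site 1, group 2 = site 2. H0: μ_1 = μ_2; H1: μ_1 < μ_2 (Welch's two-sample t-test, left-tailed).
t = (x̄_1 − x̄_2)/√(s_1²/n_1 + s_2²/n_2) = (497.1 − 630.3)/√(99.24²/23 + 261.7²/26) = -2.41
Welch–Satterthwaite df ≈ 32.80
p-value = P(T ≤ -2.41) ≈ 0.0109
Since p ≈ 0.0109 < α = 0.05, reject H0; the evidence is statistically significant.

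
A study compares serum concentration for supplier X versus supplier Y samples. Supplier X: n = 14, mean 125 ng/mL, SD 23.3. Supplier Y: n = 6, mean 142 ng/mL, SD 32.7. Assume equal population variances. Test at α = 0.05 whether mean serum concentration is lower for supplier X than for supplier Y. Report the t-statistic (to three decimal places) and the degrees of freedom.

Let group 1 = supplier X, group 2 = supplier Y. H0: μ_1 = μ_2; H1: μ_1 < μ_2 (two-sample pooled-variance t-test, left-tailed).
s_p² = [(14−1)·23.3² + (6−1)·32.7²]/(14+6−2) = 689.112
t = (125 − 142)/√[689.112·(1/14 + 1/6)] = -1.327
df = n₁ + n₂ − 2 = 18
p-value = P(T ≤ -1.327) ≈ 0.101
Since p ≈ 0.101 > α = 0.05, fail to reject H0; the evidence is not statistically significant.

t = -1.327, df = 18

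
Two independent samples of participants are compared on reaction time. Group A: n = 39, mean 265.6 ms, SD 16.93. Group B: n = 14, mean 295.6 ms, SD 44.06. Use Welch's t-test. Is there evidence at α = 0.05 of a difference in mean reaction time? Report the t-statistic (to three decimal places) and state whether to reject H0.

t = -2.483; reject H0

Let group 1 = group A, group 2 = group B. H0: μ_1 = μ_2; H1: μ_1 ≠ μ_2 (Welch's two-sample t-test, two-sided).
t = (x̄_1 − x̄_2)/√(s_1²/n_1 + s_2²/n_2) = (265.6 − 295.6)/√(16.93²/39 + 44.06²/14) = -2.483
Welch–Satterthwaite df ≈ 14.40
Two-sided p-value ≈ 0.026
Since p ≈ 0.026 < α = 0.05, reject H0; the data support H1.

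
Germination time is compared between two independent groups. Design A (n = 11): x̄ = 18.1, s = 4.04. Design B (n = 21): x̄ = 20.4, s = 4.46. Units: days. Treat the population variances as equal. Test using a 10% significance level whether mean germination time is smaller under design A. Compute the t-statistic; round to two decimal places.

-1.43

Let group 1 = design A, group 2 = design B. H0: μ_1 = μ_2; H1: μ_1 < μ_2 (two-sample pooled-variance t-test, left-tailed).
s_p² = [(11−1)·4.04² + (21−1)·4.46²]/(11+21−2) = 18.7016
t = (18.1 − 20.4)/√[18.7016·(1/11 + 1/21)] = -1.43
df = n₁ + n₂ − 2 = 30
p-value = P(T ≤ -1.43) ≈ 0.0817
Since p ≈ 0.0817 < α = 0.1, reject H0; the data support H1.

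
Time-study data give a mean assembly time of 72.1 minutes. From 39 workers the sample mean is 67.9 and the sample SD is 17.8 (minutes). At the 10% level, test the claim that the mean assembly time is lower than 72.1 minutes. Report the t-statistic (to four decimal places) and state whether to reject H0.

H0: μ = 72.1; H1: μ < 72.1 (one-sample t-test, left-tailed).
t = (x̄ − μ₀)/(s/√n) = (67.9 − 72.1)/(17.8/√39) = -1.4735
df = n − 1 = 38
p-value = P(T ≤ -1.4735) ≈ 0.074
Since p ≈ 0.074 < α = 0.1, reject H0; the data support H1.

t = -1.4735; reject H0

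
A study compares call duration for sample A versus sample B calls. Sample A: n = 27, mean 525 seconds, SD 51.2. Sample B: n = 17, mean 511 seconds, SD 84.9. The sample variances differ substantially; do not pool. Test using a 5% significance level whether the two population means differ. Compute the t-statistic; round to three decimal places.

Let group 1 = sample A, group 2 = sample B. H0: μ_1 = μ_2; H1: μ_1 ≠ μ_2 (Welch's two-sample t-test, two-sided).
t = (x̄_1 − x̄_2)/√(s_1²/n_1 + s_2²/n_2) = (525 − 511)/√(51.2²/27 + 84.9²/17) = 0.613
Welch–Satterthwaite df ≈ 23.41
Two-sided p-value ≈ 0.546
Since p ≈ 0.546 > α = 0.05, fail to reject H0; the data do not provide sufficient evidence against H0.

0.613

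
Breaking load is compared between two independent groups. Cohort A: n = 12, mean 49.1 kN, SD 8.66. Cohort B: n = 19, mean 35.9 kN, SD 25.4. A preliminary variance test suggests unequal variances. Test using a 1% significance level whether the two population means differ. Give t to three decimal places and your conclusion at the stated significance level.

Let group 1 = cohort A, group 2 = cohort B. H0: μ_1 = μ_2; H1: μ_1 ≠ μ_2 (Welch's two-sample t-test, two-sided).
t = (x̄_1 − x̄_2)/√(s_1²/n_1 + s_2²/n_2) = (49.1 − 35.9)/√(8.66²/12 + 25.4²/19) = 2.082
Welch–Satterthwaite df ≈ 23.91
Two-sided p-value ≈ 0.048
Since p ≈ 0.048 > α = 0.01, fail to reject H0; the data do not provide sufficient evidence against H0.

t = 2.082; fail to reject H0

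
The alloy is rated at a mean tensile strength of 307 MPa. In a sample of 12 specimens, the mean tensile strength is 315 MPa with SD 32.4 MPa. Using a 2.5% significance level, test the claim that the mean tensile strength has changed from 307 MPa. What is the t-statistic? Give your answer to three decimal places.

0.855

H0: μ = 307; H1: μ ≠ 307 (one-sample t-test, two-sided).
t = (x̄ − μ₀)/(s/√n) = (315 − 307)/(32.4/√12) = 0.855
df = n − 1 = 11
Two-sided p-value ≈ 0.411
Since p ≈ 0.411 > α = 0.025, fail to reject H0; the evidence is not statistically significant.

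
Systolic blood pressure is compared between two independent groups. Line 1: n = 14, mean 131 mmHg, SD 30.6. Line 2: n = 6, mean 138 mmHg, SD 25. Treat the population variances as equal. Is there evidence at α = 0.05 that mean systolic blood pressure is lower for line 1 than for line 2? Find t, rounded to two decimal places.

-0.49

Let group 1 = line 1, group 2 = line 2. H0: μ_1 = μ_2; H1: μ_1 < μ_2 (two-sample pooled-variance t-test, left-tailed).
s_p² = [(14−1)·30.6² + (6−1)·25²]/(14+6−2) = 849.871
t = (131 − 138)/√[849.871·(1/14 + 1/6)] = -0.49
df = n₁ + n₂ − 2 = 18
p-value = P(T ≤ -0.49) ≈ 0.3143
Since p ≈ 0.3143 > α = 0.05, fail to reject H0; the evidence is not statistically significant.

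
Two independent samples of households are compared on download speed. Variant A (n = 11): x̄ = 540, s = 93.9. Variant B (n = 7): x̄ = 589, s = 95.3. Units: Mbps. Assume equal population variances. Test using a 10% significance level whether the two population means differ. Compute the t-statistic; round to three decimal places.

Let group 1 = variant A, group 2 = variant B. H0: μ_1 = μ_2; H1: μ_1 ≠ μ_2 (two-sample pooled-variance t-test, two-sided).
s_p² = [(11−1)·93.9² + (7−1)·95.3²]/(11+7−2) = 8916.54
t = (540 − 589)/√[8916.54·(1/11 + 1/7)] = -1.073
df = n₁ + n₂ − 2 = 16
Two-sided p-value ≈ 0.2991
Since p ≈ 0.2991 > α = 0.1, fail to reject H0; the evidence is not statistically significant.

-1.073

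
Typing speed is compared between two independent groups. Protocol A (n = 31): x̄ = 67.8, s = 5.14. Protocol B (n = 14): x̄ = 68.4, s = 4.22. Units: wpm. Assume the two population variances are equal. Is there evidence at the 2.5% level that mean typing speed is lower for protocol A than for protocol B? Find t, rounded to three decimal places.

-0.382

Let group 1 = protocol A, group 2 = protocol B. H0: μ_1 = μ_2; H1: μ_1 < μ_2 (two-sample pooled-variance t-test, left-tailed).
s_p² = [(31−1)·5.14² + (14−1)·4.22²]/(31+14−2) = 23.8162
t = (67.8 − 68.4)/√[23.8162·(1/31 + 1/14)] = -0.382
df = n₁ + n₂ − 2 = 43
p-value = P(T ≤ -0.382) ≈ 0.352
Since p ≈ 0.352 > α = 0.025, fail to reject H0; the data do not provide sufficient evidence against H0.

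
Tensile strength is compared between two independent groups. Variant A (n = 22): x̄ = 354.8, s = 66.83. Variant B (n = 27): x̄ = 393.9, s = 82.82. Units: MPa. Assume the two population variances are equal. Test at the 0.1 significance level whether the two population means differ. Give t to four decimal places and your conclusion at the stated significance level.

t = -1.7891; reject H0

Let group 1 = variant A, group 2 = variant B. H0: μ_1 = μ_2; H1: μ_1 ≠ μ_2 (two-sample pooled-variance t-test, two-sided).
s_p² = [(22−1)·66.83² + (27−1)·82.82²]/(22+27−2) = 5789.98
t = (354.8 − 393.9)/√[5789.98·(1/22 + 1/27)] = -1.7891
df = n₁ + n₂ − 2 = 47
Two-sided p-value ≈ 0.080
Since p ≈ 0.080 < α = 0.1, reject H0; the data support H1.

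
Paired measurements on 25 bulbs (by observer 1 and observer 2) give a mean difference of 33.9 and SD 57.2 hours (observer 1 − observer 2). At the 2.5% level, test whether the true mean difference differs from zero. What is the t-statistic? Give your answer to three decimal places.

H0: μ_d = 0; H1: μ_d ≠ 0 (paired t-test on the differences, two-sided).
t = d̄/(s_d/√n) = 33.9/(57.2/√25) = 2.963
df = n − 1 = 24
Two-sided p-value ≈ 0.007
Since p ≈ 0.007 < α = 0.025, reject H0; the evidence is statistically significant.

2.963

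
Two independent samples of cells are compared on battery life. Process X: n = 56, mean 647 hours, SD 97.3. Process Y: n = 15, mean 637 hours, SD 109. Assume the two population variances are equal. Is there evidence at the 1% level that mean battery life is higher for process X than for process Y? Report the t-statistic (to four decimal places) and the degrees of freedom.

t = 0.3447, df = 69

Let group 1 = process X, group 2 = process Y. H0: μ_1 = μ_2; H1: μ_1 > μ_2 (two-sample pooled-variance t-test, right-tailed).
s_p² = [(56−1)·97.3² + (15−1)·109²]/(56+15−2) = 9957.03
t = (647 − 637)/√[9957.03·(1/56 + 1/15)] = 0.3447
df = n₁ + n₂ − 2 = 69
p-value = P(T ≥ 0.3447) ≈ 0.3657
Since p ≈ 0.3657 > α = 0.01, fail to reject H0; the data do not provide sufficient evidence against H0.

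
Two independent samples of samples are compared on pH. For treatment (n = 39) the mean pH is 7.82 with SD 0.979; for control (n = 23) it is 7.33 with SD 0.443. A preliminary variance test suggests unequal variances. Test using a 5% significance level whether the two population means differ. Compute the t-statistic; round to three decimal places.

Let group 1 = treatment, group 2 = control. H0: μ_1 = μ_2; H1: μ_1 ≠ μ_2 (Welch's two-sample t-test, two-sided).
t = (x̄_1 − x̄_2)/√(s_1²/n_1 + s_2²/n_2) = (7.82 − 7.33)/√(0.979²/39 + 0.443²/23) = 2.693
Welch–Satterthwaite df ≈ 57.08
Two-sided p-value ≈ 0.009
Since p ≈ 0.009 < α = 0.05, reject H0; the evidence is statistically significant.

2.693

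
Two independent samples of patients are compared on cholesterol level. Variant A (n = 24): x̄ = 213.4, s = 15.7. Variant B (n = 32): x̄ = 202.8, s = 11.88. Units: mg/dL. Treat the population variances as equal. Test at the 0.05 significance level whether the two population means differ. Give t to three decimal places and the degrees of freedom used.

Let group 1 = variant A, group 2 = variant B. H0: μ_1 = μ_2; H1: μ_1 ≠ μ_2 (two-sample pooled-variance t-test, two-sided).
s_p² = [(24−1)·15.7² + (32−1)·11.88²]/(24+32−2) = 186.008
t = (213.4 − 202.8)/√[186.008·(1/24 + 1/32)] = 2.878
df = n₁ + n₂ − 2 = 54
Two-sided p-value ≈ 0.0057
Since p ≈ 0.0057 < α = 0.05, reject H0; the data support H1.

t = 2.878, df = 54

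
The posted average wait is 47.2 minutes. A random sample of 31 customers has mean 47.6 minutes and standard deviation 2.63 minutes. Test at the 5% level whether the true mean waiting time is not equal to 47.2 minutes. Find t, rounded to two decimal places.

H0: μ = 47.2; H1: μ ≠ 47.2 (one-sample t-test, two-sided).
t = (x̄ − μ₀)/(s/√n) = (47.6 − 47.2)/(2.63/√31) = 0.85
df = n − 1 = 30
Two-sided p-value ≈ 0.404
Since p ≈ 0.404 > α = 0.05, fail to reject H0; the data do not provide sufficient evidence against H0.

0.85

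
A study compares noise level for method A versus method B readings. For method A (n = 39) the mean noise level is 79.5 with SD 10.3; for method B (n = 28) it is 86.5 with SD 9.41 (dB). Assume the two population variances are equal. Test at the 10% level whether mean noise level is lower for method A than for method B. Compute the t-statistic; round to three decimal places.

Let group 1 = method A, group 2 = method B. H0: μ_1 = μ_2; H1: μ_1 < μ_2 (two-sample pooled-variance t-test, left-tailed).
s_p² = [(39−1)·10.3² + (28−1)·9.41²]/(39+28−2) = 98.8034
t = (79.5 − 86.5)/√[98.8034·(1/39 + 1/28)] = -2.843
df = n₁ + n₂ − 2 = 65
p-value = P(T ≤ -2.843) ≈ 0.003
Since p ≈ 0.003 < α = 0.1, reject H0; the evidence is statistically significant.

-2.843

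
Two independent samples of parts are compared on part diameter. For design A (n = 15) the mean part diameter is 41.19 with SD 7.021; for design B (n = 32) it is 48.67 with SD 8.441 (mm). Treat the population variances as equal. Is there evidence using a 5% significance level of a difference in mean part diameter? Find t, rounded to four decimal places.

Let group 1 = design A, group 2 = design B. H0: μ_1 = μ_2; H1: μ_1 ≠ μ_2 (two-sample pooled-variance t-test, two-sided).
s_p² = [(15−1)·7.021² + (32−1)·8.441²]/(15+32−2) = 64.4197
t = (41.19 − 48.67)/√[64.4197·(1/15 + 1/32)] = -2.9783
df = n₁ + n₂ − 2 = 45
Two-sided p-value ≈ 0.0047
Since p ≈ 0.0047 < α = 0.05, reject H0; the data support H1.

-2.9783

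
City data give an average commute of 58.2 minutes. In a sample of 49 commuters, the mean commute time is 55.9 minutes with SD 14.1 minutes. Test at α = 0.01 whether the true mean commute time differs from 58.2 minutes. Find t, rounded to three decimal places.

-1.142

H0: μ = 58.2; H1: μ ≠ 58.2 (one-sample t-test, two-sided).
t = (x̄ − μ₀)/(s/√n) = (55.9 − 58.2)/(14.1/√49) = -1.142
df = n − 1 = 48
Two-sided p-value ≈ 0.2592
Since p ≈ 0.2592 > α = 0.01, fail to reject H0; the evidence is not statistically significant.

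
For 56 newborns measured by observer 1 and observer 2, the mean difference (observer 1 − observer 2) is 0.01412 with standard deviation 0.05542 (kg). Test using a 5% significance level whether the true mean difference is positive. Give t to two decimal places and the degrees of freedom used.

H0: μ_d = 0; H1: μ_d > 0 (paired t-test on the differences, right-tailed).
t = d̄/(s_d/√n) = 0.01412/(0.05542/√56) = 1.91
df = n − 1 = 55
p-value = P(T ≥ 1.91) ≈ 0.031
Since p ≈ 0.031 < α = 0.05, reject H0; the evidence is statistically significant.

t = 1.91, df = 55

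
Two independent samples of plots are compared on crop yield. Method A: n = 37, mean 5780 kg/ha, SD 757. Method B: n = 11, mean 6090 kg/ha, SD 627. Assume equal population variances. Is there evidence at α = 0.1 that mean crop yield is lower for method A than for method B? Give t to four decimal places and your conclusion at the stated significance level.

t = -1.2354; fail to reject H0

Let group 1 = method A, group 2 = method B. H0: μ_1 = μ_2; H1: μ_1 < μ_2 (two-sample pooled-variance t-test, left-tailed).
s_p² = [(37−1)·757² + (11−1)·627²]/(37+11−2) = 533936
t = (5780 − 6090)/√[533936·(1/37 + 1/11)] = -1.2354
df = n₁ + n₂ − 2 = 46
p-value = P(T ≤ -1.2354) ≈ 0.1115
Since p ≈ 0.1115 > α = 0.1, fail to reject H0; the data do not provide sufficient evidence against H0.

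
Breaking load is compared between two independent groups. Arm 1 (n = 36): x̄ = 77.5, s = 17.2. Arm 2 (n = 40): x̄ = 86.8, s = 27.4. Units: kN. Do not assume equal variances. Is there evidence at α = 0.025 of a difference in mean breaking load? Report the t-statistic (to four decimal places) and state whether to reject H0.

Let group 1 = arm 1, group 2 = arm 2. H0: μ_1 = μ_2; H1: μ_1 ≠ μ_2 (Welch's two-sample t-test, two-sided).
t = (x̄_1 − x̄_2)/√(s_1²/n_1 + s_2²/n_2) = (77.5 − 86.8)/√(17.2²/36 + 27.4²/40) = -1.7902
Welch–Satterthwaite df ≈ 66.44
Two-sided p-value ≈ 0.0780
Since p ≈ 0.0780 > α = 0.025, fail to reject H0; the evidence is not statistically significant.

t = -1.7902; fail to reject H0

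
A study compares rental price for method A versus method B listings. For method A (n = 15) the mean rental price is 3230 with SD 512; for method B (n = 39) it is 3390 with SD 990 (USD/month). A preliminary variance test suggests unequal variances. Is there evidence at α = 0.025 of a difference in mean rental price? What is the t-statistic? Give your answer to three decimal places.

Let group 1 = method A, group 2 = method B. H0: μ_1 = μ_2; H1: μ_1 ≠ μ_2 (Welch's two-sample t-test, two-sided).
t = (x̄_1 − x̄_2)/√(s_1²/n_1 + s_2²/n_2) = (3230 − 3390)/√(512²/15 + 990²/39) = -0.775
Welch–Satterthwaite df ≈ 47.23
Two-sided p-value ≈ 0.4421
Since p ≈ 0.4421 > α = 0.025, fail to reject H0; the data do not provide sufficient evidence against H0.

-0.775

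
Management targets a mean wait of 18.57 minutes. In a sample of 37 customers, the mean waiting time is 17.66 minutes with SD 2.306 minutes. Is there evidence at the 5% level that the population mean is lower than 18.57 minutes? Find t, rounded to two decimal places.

H0: μ = 18.57; H1: μ < 18.57 (one-sample t-test, left-tailed).
t = (x̄ − μ₀)/(s/√n) = (17.66 − 18.57)/(2.306/√37) = -2.40
df = n − 1 = 36
p-value = P(T ≤ -2.40) ≈ 0.011
Since p ≈ 0.011 < α = 0.05, reject H0; the data support H1.

-2.40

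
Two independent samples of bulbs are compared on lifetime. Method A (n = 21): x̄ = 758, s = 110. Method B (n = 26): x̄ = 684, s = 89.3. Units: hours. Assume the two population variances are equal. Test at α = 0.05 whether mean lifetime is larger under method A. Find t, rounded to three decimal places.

2.547

Let group 1 = method A, group 2 = method B. H0: μ_1 = μ_2; H1: μ_1 > μ_2 (two-sample pooled-variance t-test, right-tailed).
s_p² = [(21−1)·110² + (26−1)·89.3²]/(21+26−2) = 9808.05
t = (758 − 684)/√[9808.05·(1/21 + 1/26)] = 2.547
df = n₁ + n₂ − 2 = 45
p-value = P(T ≥ 2.547) ≈ 0.0072
Since p ≈ 0.0072 < α = 0.05, reject H0; the data support H1.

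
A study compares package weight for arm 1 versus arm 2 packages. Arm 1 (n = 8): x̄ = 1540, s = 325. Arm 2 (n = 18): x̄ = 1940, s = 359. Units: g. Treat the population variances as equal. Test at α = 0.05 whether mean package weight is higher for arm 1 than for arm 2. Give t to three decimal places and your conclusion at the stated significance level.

Let group 1 = arm 1, group 2 = arm 2. H0: μ_1 = μ_2; H1: μ_1 > μ_2 (two-sample pooled-variance t-test, right-tailed).
s_p² = [(8−1)·325² + (18−1)·359²]/(8+18−2) = 122098
t = (1540 − 1940)/√[122098·(1/8 + 1/18)] = -2.694
df = n₁ + n₂ − 2 = 24
p-value = P(T ≥ -2.694) ≈ 0.994
Since p ≈ 0.994 > α = 0.05, fail to reject H0; the evidence is not statistically significant.

t = -2.694; fail to reject H0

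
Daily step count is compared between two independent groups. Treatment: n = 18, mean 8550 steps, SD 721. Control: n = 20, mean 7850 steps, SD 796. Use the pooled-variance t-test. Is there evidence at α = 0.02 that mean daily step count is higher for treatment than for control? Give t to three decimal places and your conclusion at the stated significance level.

Let group 1 = treatment, group 2 = control. H0: μ_1 = μ_2; H1: μ_1 > μ_2 (two-sample pooled-variance t-test, right-tailed).
s_p² = [(18−1)·721² + (20−1)·796²]/(18+20−2) = 579889
t = (8550 − 7850)/√[579889·(1/18 + 1/20)] = 2.829
df = n₁ + n₂ − 2 = 36
p-value = P(T ≥ 2.829) ≈ 0.004
Since p ≈ 0.004 < α = 0.02, reject H0; the data support H1.

t = 2.829; reject H0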